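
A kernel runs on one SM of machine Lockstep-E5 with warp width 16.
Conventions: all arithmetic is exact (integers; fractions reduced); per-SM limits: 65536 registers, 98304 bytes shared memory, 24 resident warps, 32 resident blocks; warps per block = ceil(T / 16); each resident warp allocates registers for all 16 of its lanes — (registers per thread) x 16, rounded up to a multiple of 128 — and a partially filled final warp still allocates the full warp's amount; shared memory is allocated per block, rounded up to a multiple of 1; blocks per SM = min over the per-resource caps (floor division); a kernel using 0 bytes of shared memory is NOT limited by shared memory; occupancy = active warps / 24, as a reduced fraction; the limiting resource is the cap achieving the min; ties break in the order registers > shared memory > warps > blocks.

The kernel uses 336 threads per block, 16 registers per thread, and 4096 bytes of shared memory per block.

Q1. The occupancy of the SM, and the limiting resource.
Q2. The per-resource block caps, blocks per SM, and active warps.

Answer: occupancy 7/8, limited by warps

registers: 12 blocks
shared memory: 24 blocks
warps: 1 block
blocks: 32 blocks

Answer: 1 block, 21 active warps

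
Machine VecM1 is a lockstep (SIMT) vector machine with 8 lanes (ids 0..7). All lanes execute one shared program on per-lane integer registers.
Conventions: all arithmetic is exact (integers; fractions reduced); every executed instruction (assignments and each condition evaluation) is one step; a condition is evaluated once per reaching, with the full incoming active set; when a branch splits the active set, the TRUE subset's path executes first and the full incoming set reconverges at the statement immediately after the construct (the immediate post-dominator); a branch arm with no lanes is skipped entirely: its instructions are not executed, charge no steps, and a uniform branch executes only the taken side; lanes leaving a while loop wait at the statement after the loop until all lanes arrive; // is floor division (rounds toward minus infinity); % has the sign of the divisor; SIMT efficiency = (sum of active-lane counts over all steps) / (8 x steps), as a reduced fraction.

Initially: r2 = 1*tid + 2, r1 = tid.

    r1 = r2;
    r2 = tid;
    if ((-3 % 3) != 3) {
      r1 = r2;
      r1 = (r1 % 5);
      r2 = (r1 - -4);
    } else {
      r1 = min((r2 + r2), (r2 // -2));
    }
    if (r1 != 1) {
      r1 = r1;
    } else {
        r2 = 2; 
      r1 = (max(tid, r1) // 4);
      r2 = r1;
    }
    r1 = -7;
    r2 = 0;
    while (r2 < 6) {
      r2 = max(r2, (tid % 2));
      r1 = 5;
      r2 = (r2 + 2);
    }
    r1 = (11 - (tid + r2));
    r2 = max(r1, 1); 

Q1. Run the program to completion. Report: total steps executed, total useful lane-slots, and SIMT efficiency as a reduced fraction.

Answer: 28 steps, 204 useful, 51/56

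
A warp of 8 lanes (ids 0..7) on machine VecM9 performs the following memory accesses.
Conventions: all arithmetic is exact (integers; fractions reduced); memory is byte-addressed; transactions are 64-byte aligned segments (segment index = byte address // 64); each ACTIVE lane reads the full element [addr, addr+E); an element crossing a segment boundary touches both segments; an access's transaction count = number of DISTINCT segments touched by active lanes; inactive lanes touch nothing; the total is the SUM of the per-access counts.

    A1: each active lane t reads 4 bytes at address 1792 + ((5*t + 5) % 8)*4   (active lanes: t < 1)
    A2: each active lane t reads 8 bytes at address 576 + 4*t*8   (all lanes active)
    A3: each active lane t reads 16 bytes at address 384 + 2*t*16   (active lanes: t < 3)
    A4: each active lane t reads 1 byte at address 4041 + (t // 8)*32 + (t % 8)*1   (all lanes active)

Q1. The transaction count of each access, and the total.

A1: 1 transaction
A2: 4 transactions
A3: 2 transactions
A4: 1 transaction

Answer: 1,4,2,1; total 8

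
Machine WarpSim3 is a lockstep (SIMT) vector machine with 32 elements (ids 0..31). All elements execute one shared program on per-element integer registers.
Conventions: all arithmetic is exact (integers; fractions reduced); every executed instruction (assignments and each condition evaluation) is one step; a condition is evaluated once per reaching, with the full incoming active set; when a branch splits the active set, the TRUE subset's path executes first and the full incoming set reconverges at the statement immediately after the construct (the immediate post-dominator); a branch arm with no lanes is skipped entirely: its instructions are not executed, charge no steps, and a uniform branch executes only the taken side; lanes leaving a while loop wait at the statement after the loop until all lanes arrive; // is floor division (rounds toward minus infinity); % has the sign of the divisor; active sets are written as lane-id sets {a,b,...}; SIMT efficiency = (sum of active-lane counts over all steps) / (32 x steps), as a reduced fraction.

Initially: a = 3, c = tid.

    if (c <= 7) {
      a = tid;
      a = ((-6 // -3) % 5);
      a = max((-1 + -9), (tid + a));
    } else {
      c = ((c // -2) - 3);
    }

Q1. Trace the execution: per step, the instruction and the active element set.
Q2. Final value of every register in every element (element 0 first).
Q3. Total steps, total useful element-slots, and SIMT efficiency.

step 0: eval (c <= 7)                {0,1,2,3,4,5,6,7,8,9,10,11,12,13,14,15,16,17,18,19,20,21,22,23,24,25,26,27,28,29,30,31}
step 1: a <- tid                     {0,1,2,3,4,5,6,7}
step 2: a <- ((-6 // -3) % 5)        {0,1,2,3,4,5,6,7}
step 3: a <- max((-1 + -9), (tid + a)) {0,1,2,3,4,5,6,7}
step 4: c <- ((c // -2) - 3)         {8,9,10,11,12,13,14,15,16,17,18,19,20,21,22,23,24,25,26,27,28,29,30,31}

Answer: 5 steps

a: 2,3,4,5,6,7,8,9,3,3,3,3,3,3,3,3,3,3,3,3,3,3,3,3,3,3,3,3,3,3,3,3
c: 0,1,2,3,4,5,6,7,-7,-8,-8,-9,-9,-10,-10,-11,-11,-12,-12,-13,-13,-14,-14,-15,-15,-16,-16,-17,-17,-18,-18,-19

steps = 5; useful = 80; efficiency = 80/160 = 1/2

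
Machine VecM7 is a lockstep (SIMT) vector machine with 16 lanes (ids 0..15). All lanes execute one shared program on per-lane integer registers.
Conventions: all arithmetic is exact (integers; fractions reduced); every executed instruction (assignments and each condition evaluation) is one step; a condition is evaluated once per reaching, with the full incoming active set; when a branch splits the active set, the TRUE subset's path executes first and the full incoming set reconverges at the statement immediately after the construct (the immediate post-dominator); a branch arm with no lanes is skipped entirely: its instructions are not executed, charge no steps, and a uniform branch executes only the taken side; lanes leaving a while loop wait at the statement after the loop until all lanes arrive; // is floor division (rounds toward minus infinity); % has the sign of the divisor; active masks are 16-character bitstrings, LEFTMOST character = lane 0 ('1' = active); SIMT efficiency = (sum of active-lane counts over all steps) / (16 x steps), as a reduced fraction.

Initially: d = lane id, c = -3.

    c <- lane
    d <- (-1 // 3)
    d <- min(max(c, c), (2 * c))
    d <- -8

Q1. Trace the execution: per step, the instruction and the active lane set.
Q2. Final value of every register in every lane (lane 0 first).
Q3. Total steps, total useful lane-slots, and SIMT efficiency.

step 0: c <- lane                    1111111111111111
step 1: d <- (-1 // 3)               1111111111111111
step 2: d <- min(max(c, c), (2 * c)) 1111111111111111
step 3: d <- -8                      1111111111111111

Answer: 4 steps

d: -8,-8,-8,-8,-8,-8,-8,-8,-8,-8,-8,-8,-8,-8,-8,-8
c: 0,1,2,3,4,5,6,7,8,9,10,11,12,13,14,15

steps = 4; useful = 64; efficiency = 64/64 = 1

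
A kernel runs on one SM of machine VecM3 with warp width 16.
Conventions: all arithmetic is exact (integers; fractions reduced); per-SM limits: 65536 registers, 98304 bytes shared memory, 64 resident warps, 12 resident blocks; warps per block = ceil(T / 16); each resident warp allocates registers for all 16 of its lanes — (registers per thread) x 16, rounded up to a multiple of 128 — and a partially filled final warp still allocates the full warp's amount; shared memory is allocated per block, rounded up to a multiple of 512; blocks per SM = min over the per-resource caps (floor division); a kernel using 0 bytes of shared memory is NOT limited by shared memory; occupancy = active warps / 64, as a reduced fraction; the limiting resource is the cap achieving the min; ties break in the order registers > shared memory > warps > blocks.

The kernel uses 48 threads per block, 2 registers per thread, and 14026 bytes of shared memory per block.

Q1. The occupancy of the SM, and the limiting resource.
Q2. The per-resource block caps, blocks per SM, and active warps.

Answer: occupancy 9/32, limited by shared memory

registers: 170 blocks
shared memory: 6 blocks
warps: 21 blocks
blocks: 12 blocks

Answer: 6 blocks, 18 active warps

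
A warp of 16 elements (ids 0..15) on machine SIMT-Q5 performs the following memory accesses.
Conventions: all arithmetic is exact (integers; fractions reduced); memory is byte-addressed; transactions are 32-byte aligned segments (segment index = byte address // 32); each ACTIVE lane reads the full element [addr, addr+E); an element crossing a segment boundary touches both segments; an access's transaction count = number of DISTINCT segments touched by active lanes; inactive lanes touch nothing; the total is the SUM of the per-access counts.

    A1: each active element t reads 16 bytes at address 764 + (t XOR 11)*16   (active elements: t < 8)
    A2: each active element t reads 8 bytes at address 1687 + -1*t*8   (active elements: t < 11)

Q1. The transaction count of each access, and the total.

A1: 5 transactions
A2: 3 transactions

Answer: 5,3; total 8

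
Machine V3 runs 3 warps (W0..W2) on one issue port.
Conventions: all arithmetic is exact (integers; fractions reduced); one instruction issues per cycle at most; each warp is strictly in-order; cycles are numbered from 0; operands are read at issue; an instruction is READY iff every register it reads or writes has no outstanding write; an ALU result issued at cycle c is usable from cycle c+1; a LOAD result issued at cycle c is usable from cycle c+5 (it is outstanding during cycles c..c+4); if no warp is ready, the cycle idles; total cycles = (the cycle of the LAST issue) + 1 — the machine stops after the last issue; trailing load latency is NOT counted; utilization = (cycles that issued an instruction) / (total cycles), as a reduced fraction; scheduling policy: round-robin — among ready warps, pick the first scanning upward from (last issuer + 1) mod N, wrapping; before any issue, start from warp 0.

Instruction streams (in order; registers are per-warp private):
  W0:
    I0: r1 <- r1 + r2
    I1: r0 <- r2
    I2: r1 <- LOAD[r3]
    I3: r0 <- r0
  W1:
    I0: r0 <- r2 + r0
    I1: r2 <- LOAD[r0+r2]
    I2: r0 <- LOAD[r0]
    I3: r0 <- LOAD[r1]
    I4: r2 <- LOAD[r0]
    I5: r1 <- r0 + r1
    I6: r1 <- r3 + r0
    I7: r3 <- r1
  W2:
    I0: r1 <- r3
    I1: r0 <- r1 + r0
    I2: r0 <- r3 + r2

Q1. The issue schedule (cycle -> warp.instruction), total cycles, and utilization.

cycle 0: W0.I0
cycle 1: W1.I0
cycle 2: W2.I0
cycle 3: W0.I1
cycle 4: W1.I1
cycle 5: W2.I1
cycle 6: W0.I2
cycle 7: W1.I2
cycle 8: W2.I2
cycle 9: W0.I3
cycle 10: idle
cycle 11: idle
cycle 12: W1.I3
cycle 13: idle
cycle 14: idle
cycle 15: idle
cycle 16: idle
cycle 17: W1.I4
cycle 18: W1.I5
cycle 19: W1.I6
cycle 20: W1.I7

Answer: 21 cycles, utilization 5/7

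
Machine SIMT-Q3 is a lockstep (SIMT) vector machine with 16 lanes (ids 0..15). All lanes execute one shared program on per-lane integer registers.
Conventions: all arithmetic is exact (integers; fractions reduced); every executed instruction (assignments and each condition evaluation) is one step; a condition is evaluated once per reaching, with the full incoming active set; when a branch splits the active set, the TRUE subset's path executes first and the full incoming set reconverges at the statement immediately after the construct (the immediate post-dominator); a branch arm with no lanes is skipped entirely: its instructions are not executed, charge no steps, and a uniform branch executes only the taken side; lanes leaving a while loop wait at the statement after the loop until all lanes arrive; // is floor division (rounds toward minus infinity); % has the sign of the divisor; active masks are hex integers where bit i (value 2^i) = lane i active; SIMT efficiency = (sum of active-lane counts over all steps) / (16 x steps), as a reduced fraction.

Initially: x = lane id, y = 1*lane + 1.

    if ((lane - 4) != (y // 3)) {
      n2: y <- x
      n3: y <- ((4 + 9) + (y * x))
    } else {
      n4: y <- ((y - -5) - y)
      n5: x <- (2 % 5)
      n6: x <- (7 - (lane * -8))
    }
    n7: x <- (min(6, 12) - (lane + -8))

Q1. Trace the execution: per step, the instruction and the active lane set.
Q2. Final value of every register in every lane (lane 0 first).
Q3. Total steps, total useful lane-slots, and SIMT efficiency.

step 0: eval ((lane - 4) != (y // 3)) 0xffff
step 1: y <- x                       0xffbf
step 2: y <- ((4 + 9) + (y * x))     0xffbf
step 3: y <- ((y - -5) - y)          0x0040
step 4: x <- (2 % 5)                 0x0040
step 5: x <- (7 - (lane * -8))       0x0040
step 6: x <- (min(6, 12) - (lane + -8)) 0xffff

Answer: 7 steps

x: 14,13,12,11,10,9,8,7,6,5,4,3,2,1,0,-1
y: 13,14,17,22,29,38,5,62,77,94,113,134,157,182,209,238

steps = 7; useful = 65; efficiency = 65/112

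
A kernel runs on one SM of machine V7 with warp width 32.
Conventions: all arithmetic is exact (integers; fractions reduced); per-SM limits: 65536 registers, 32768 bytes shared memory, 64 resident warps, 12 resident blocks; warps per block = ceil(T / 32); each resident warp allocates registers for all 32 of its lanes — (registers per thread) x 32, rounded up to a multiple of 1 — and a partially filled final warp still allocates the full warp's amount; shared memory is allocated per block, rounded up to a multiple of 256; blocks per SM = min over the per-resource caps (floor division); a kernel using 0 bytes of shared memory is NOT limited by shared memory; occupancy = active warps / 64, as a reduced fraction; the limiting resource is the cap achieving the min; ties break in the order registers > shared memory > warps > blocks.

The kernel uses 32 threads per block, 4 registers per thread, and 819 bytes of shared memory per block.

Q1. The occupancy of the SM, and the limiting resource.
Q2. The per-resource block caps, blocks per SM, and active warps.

Answer: occupancy 3/16, limited by blocks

registers: 512 blocks
shared memory: 32 blocks
warps: 64 blocks
blocks: 12 blocks

Answer: 12 blocks, 12 active warps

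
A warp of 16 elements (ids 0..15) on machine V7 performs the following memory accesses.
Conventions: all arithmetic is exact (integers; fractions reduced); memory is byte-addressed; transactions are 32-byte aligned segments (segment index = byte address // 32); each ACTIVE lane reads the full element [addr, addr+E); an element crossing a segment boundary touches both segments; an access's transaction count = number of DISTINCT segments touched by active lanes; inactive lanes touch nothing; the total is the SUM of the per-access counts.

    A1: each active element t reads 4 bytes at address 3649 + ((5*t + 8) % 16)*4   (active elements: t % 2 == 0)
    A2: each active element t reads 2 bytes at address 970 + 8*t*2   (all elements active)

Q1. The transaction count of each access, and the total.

A1: 2 transactions
A2: 8 transactions

Answer: 2,8; total 10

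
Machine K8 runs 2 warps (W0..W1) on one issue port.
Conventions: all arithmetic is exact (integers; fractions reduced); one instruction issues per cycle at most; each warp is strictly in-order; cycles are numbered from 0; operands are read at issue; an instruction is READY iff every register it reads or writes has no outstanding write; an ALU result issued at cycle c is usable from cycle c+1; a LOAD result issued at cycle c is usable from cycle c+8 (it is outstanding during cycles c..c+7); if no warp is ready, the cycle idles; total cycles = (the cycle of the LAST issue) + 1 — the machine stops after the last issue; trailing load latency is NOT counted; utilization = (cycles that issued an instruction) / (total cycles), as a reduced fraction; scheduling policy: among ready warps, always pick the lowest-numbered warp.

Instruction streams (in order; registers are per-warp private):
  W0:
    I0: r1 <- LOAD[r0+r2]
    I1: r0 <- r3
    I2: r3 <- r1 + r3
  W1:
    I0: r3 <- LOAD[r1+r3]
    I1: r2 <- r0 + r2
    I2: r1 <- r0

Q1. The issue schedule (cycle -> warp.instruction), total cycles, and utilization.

cycle 0: W0.I0
cycle 1: W0.I1
cycle 2: W1.I0
cycle 3: W1.I1
cycle 4: W1.I2
cycle 5: idle
cycle 6: idle
cycle 7: idle
cycle 8: W0.I2

Answer: 9 cycles, utilization 2/3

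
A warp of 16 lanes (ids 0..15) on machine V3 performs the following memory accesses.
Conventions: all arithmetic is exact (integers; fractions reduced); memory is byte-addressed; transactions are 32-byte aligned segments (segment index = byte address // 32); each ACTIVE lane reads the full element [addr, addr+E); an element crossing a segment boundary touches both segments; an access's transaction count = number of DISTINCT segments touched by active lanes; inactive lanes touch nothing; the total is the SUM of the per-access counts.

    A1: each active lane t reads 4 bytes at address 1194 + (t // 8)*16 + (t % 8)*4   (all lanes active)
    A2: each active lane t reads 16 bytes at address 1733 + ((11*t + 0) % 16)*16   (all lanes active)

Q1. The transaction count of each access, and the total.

A1: 2 transactions
A2: 9 transactions

Answer: 2,9; total 11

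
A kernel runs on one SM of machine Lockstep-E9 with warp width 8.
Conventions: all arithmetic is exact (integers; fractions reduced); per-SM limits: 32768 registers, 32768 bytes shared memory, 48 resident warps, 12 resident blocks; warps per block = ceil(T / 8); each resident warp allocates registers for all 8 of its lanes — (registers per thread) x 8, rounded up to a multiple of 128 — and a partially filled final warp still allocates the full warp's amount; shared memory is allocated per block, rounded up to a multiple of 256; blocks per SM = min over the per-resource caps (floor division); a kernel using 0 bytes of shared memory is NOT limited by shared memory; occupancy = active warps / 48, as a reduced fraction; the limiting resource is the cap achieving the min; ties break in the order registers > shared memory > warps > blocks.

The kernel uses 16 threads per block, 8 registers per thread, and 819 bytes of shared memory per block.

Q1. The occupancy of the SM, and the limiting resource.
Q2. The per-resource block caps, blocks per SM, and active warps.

Answer: occupancy 1/2, limited by blocks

registers: 128 blocks
shared memory: 32 blocks
warps: 24 blocks
blocks: 12 blocks

Answer: 12 blocks, 24 active warps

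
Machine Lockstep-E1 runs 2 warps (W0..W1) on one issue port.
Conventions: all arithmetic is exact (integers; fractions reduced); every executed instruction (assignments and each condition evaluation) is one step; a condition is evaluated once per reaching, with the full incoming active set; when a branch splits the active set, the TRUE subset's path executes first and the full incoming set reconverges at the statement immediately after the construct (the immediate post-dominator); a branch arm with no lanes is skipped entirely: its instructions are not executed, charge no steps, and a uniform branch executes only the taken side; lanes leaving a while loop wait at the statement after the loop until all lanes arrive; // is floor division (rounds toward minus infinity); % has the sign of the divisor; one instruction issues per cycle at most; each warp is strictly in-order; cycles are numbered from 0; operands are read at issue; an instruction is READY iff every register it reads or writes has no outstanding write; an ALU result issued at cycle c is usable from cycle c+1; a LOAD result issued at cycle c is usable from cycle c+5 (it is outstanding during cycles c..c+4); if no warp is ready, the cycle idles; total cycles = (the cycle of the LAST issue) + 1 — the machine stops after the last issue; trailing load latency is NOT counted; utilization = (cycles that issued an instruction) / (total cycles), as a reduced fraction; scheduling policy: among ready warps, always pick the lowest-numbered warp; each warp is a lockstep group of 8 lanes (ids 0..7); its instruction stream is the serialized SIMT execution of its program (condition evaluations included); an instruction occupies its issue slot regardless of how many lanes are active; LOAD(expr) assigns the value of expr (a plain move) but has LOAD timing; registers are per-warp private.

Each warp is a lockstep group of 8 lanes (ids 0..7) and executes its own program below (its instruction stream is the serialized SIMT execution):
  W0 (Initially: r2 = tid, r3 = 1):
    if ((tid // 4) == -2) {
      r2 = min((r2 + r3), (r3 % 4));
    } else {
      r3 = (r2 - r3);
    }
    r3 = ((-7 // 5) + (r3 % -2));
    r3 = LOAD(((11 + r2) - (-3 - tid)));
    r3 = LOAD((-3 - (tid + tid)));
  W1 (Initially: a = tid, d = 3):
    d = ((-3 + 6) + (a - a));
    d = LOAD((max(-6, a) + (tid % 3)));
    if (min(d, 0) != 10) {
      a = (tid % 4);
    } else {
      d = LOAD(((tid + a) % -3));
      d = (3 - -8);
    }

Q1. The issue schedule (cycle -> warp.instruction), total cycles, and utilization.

cycle 0: W0.I0
cycle 1: W0.I1
cycle 2: W0.I2
cycle 3: W0.I3
cycle 4: W1.I0
cycle 5: W1.I1
cycle 6: idle
cycle 7: idle
cycle 8: W0.I4
cycle 9: idle
cycle 10: W1.I2
cycle 11: W1.I3

Answer: 12 cycles, utilization 3/4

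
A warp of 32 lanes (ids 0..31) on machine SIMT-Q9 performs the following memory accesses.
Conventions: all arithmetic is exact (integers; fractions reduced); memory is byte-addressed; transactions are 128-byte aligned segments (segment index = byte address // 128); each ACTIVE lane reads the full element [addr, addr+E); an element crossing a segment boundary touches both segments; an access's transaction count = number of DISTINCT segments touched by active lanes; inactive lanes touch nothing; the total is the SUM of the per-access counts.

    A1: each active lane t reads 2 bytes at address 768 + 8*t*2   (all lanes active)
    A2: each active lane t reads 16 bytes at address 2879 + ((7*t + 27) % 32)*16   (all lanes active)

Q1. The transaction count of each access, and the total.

A1: 4 transactions
A2: 5 transactions

Answer: 4,5; total 9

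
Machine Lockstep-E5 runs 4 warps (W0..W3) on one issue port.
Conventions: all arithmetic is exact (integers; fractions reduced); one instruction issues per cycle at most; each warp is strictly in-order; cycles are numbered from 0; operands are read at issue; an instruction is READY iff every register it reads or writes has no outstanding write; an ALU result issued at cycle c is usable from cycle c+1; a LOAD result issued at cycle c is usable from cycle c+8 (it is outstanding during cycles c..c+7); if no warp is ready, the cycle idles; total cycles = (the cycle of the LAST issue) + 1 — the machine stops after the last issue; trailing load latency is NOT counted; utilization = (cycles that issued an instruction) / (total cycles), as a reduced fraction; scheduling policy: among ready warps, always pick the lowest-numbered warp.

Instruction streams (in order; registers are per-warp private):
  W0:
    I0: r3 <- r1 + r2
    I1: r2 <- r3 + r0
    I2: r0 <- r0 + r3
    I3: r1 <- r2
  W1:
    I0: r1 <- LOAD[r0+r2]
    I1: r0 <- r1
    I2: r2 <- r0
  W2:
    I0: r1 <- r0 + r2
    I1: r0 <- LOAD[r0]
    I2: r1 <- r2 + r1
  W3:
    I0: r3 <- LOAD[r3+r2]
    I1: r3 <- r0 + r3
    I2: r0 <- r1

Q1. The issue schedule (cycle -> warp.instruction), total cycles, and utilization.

cycle 0: W0.I0
cycle 1: W0.I1
cycle 2: W0.I2
cycle 3: W0.I3
cycle 4: W1.I0
cycle 5: W2.I0
cycle 6: W2.I1
cycle 7: W2.I2
cycle 8: W3.I0
cycle 9: idle
cycle 10: idle
cycle 11: idle
cycle 12: W1.I1
cycle 13: W1.I2
cycle 14: idle
cycle 15: idle
cycle 16: W3.I1
cycle 17: W3.I2

Answer: 18 cycles, utilization 13/18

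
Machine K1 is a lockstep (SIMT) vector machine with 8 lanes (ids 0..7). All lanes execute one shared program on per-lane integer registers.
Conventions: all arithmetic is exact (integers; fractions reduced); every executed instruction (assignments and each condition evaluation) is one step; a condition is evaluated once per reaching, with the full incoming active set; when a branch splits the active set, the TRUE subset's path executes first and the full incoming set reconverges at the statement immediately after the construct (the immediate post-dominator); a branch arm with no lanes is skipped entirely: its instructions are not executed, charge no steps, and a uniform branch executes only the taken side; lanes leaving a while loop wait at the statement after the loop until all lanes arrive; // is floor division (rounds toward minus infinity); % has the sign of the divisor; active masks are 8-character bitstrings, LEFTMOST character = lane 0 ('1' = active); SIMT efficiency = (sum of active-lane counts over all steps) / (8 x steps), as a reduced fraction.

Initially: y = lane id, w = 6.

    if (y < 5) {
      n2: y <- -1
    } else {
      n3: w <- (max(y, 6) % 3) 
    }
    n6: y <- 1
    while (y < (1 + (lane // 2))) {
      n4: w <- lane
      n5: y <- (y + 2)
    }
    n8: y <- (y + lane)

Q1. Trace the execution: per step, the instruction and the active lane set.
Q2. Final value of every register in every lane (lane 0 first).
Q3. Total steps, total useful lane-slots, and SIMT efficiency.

step 0: eval (y < 5)                 11111111
step 1: y <- -1                      11111000
step 2: w <- (max(y, 6) % 3)         00000111
step 3: y <- 1                       11111111
step 4: eval (y < (1 + (lane // 2))) 11111111
step 5: w <- lane                    00111111
step 6: y <- (y + 2)                 00111111
step 7: eval (y < (1 + (lane // 2))) 00111111
step 8: w <- lane                    00000011
step 9: y <- (y + 2)                 00000011
step 10: eval (y < (1 + (lane // 2))) 00000011
step 11: y <- (y + lane)              11111111

Answer: 12 steps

y: 1,2,5,6,7,8,11,12
w: 6,6,2,3,4,5,6,7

steps = 12; useful = 64; efficiency = 64/96 = 2/3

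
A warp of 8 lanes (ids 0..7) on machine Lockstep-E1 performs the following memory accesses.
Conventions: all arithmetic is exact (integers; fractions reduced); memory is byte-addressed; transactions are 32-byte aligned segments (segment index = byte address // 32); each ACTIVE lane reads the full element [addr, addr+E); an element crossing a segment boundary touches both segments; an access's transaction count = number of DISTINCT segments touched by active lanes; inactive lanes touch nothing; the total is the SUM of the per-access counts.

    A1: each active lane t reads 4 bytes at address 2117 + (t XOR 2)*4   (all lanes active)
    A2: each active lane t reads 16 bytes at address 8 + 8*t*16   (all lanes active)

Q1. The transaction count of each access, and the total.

A1: 2 transactions
A2: 8 transactions

Answer: 2,8; total 10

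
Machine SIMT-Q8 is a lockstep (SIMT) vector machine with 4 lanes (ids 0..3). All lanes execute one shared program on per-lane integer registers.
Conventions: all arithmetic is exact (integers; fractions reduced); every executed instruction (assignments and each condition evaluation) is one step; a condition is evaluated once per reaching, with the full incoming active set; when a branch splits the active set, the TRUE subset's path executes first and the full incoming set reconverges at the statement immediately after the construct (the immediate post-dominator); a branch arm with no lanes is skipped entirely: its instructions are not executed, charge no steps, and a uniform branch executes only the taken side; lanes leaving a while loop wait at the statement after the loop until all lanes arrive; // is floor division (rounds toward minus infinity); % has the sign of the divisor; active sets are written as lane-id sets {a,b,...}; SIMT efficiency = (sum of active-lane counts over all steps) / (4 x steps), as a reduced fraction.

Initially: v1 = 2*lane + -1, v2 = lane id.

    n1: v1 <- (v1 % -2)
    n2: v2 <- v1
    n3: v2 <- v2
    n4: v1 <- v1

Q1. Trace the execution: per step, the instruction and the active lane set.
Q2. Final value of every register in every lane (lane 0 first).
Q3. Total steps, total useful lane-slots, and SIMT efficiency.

step 0: v1 <- (v1 % -2)              {0,1,2,3}
step 1: v2 <- v1                     {0,1,2,3}
step 2: v2 <- v2                     {0,1,2,3}
step 3: v1 <- v1                     {0,1,2,3}

Answer: 4 steps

v1: -1,-1,-1,-1
v2: -1,-1,-1,-1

steps = 4; useful = 16; efficiency = 16/16 = 1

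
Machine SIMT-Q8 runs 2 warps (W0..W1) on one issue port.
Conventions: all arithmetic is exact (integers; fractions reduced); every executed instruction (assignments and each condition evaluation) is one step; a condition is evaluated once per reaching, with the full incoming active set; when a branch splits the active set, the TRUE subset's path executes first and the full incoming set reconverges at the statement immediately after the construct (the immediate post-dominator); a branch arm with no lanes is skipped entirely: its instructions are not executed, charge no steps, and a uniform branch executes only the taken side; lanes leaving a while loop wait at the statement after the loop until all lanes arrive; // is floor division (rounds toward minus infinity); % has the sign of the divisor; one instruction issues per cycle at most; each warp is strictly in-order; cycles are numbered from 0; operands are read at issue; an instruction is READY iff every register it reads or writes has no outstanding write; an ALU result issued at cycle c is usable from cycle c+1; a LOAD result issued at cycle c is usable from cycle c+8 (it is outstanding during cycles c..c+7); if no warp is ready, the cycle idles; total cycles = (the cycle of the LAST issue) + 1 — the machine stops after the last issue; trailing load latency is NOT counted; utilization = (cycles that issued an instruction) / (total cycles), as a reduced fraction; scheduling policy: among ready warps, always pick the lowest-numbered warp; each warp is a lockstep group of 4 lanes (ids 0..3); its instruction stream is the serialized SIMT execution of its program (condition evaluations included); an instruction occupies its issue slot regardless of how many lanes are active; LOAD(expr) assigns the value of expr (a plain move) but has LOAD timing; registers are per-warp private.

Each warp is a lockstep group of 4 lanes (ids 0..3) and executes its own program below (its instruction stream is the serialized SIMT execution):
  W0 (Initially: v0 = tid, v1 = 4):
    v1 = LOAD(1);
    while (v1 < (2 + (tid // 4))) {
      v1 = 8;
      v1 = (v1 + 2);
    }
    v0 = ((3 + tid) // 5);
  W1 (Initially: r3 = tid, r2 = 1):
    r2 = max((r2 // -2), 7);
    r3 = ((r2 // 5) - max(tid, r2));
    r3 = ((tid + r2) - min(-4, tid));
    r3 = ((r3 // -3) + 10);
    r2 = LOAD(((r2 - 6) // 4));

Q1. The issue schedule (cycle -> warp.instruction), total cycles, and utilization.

cycle 0: W0.I0
cycle 1: W1.I0
cycle 2: W1.I1
cycle 3: W1.I2
cycle 4: W1.I3
cycle 5: W1.I4
cycle 6: idle
cycle 7: idle
cycle 8: W0.I1
cycle 9: W0.I2
cycle 10: W0.I3
cycle 11: W0.I4
cycle 12: W0.I5

Answer: 13 cycles, utilization 11/13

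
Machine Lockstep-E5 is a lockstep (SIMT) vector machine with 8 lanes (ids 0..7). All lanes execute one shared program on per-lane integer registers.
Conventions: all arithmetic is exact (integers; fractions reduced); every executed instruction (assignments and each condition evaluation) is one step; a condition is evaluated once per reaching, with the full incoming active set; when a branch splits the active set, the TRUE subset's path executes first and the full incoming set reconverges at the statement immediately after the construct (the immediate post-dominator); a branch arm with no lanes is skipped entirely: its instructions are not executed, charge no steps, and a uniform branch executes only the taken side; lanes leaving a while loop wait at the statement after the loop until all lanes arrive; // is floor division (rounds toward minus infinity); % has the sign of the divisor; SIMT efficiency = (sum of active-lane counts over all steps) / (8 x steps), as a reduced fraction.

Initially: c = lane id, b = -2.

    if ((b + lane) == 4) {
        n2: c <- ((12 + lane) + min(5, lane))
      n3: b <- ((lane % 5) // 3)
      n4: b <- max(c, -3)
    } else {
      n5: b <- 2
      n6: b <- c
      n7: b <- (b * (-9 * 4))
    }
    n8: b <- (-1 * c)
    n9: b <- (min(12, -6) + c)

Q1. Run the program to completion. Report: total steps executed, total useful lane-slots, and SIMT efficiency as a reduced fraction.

Answer: 9 steps, 48 useful, 2/3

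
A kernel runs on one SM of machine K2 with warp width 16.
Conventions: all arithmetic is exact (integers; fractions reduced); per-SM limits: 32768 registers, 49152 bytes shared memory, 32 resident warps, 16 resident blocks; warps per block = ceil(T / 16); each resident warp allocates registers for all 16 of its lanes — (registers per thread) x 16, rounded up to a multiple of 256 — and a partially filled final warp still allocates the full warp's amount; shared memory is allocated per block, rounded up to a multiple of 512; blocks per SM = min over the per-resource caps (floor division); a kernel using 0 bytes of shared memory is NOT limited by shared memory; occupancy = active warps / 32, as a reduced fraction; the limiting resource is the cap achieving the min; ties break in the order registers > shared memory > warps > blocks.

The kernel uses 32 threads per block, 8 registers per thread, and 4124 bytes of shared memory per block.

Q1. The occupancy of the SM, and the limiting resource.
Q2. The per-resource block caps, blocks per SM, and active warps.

Answer: occupancy 5/8, limited by shared memory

registers: 64 blocks
shared memory: 10 blocks
warps: 16 blocks
blocks: 16 blocks

Answer: 10 blocks, 20 active warps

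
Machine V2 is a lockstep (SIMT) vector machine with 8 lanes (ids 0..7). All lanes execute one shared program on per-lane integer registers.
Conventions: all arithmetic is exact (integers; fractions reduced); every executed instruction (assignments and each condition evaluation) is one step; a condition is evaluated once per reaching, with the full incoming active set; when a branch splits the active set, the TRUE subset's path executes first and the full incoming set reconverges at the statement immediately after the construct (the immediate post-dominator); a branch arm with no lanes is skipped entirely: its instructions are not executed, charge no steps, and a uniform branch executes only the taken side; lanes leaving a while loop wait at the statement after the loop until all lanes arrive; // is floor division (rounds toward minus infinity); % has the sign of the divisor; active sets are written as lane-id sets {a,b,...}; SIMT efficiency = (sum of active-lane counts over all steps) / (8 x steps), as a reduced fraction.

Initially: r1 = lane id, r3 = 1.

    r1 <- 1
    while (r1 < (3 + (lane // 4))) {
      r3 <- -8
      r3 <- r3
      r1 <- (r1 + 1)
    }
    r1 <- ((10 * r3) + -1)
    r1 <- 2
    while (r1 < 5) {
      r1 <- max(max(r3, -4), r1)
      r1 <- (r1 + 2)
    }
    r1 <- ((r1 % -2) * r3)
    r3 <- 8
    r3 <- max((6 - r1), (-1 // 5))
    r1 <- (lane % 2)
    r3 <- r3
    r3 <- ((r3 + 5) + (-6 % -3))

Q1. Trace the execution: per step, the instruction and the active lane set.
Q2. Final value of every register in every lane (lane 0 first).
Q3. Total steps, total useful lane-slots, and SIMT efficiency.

step 0: r1 <- 1                      {0,1,2,3,4,5,6,7}
step 1: eval (r1 < (3 + (lane // 4))) {0,1,2,3,4,5,6,7}
step 2: r3 <- -8                     {0,1,2,3,4,5,6,7}
step 3: r3 <- r3                     {0,1,2,3,4,5,6,7}
step 4: r1 <- (r1 + 1)               {0,1,2,3,4,5,6,7}
step 5: eval (r1 < (3 + (lane // 4))) {0,1,2,3,4,5,6,7}
step 6: r3 <- -8                     {0,1,2,3,4,5,6,7}
step 7: r3 <- r3                     {0,1,2,3,4,5,6,7}
step 8: r1 <- (r1 + 1)               {0,1,2,3,4,5,6,7}
step 9: eval (r1 < (3 + (lane // 4))) {0,1,2,3,4,5,6,7}
step 10: r3 <- -8                     {4,5,6,7}
step 11: r3 <- r3                     {4,5,6,7}
step 12: r1 <- (r1 + 1)               {4,5,6,7}
step 13: eval (r1 < (3 + (lane // 4))) {4,5,6,7}
step 14: r1 <- ((10 * r3) + -1)       {0,1,2,3,4,5,6,7}
step 15: r1 <- 2                      {0,1,2,3,4,5,6,7}
step 16: eval (r1 < 5)                {0,1,2,3,4,5,6,7}
step 17: r1 <- max(max(r3, -4), r1)   {0,1,2,3,4,5,6,7}
step 18: r1 <- (r1 + 2)               {0,1,2,3,4,5,6,7}
step 19: eval (r1 < 5)                {0,1,2,3,4,5,6,7}
step 20: r1 <- max(max(r3, -4), r1)   {0,1,2,3,4,5,6,7}
step 21: r1 <- (r1 + 2)               {0,1,2,3,4,5,6,7}
step 22: eval (r1 < 5)                {0,1,2,3,4,5,6,7}
step 23: r1 <- ((r1 % -2) * r3)       {0,1,2,3,4,5,6,7}
step 24: r3 <- 8                      {0,1,2,3,4,5,6,7}
step 25: r3 <- max((6 - r1), (-1 // 5)) {0,1,2,3,4,5,6,7}
step 26: r1 <- (lane % 2)             {0,1,2,3,4,5,6,7}
step 27: r3 <- r3                     {0,1,2,3,4,5,6,7}
step 28: r3 <- ((r3 + 5) + (-6 % -3)) {0,1,2,3,4,5,6,7}

Answer: 29 steps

r1: 0,1,0,1,0,1,0,1
r3: 11,11,11,11,11,11,11,11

steps = 29; useful = 216; efficiency = 216/232 = 27/29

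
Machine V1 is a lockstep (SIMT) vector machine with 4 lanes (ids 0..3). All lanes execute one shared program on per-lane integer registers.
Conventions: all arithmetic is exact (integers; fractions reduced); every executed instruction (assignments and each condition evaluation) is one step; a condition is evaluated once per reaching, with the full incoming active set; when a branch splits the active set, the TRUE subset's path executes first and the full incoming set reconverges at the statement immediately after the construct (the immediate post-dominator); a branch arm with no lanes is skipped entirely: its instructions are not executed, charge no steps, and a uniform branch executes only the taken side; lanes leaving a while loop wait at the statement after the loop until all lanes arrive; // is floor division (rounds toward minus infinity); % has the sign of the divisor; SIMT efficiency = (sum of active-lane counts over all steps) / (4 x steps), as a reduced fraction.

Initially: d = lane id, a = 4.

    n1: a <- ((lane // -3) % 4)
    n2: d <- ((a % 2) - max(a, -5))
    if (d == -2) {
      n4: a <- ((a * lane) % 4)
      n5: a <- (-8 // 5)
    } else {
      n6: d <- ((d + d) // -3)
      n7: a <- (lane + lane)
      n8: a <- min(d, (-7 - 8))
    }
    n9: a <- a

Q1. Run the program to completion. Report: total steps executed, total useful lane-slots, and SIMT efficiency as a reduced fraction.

Answer: 9 steps, 25 useful, 25/36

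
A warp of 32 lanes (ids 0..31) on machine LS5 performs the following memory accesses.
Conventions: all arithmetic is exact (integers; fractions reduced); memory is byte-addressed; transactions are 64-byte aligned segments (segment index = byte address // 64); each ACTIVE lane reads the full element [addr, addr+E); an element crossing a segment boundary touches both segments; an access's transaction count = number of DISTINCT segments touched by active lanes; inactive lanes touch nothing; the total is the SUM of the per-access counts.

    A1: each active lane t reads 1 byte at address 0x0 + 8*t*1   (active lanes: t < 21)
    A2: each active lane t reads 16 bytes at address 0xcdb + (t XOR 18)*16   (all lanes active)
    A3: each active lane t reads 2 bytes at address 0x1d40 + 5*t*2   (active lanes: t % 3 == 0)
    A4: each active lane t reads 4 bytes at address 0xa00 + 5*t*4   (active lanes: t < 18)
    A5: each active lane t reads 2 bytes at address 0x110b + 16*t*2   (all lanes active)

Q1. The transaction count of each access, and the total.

A1: 3 transactions
A2: 9 transactions
A3: 5 transactions
A4: 6 transactions
A5: 16 transactions

Answer: 3,9,5,6,16; total 39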